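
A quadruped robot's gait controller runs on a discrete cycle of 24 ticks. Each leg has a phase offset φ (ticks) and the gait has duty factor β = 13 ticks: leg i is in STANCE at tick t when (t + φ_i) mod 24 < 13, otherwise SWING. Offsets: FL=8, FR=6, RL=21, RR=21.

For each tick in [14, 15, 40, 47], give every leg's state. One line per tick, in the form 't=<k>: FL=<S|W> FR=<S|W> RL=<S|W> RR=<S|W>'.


t=14: phase=(22,20,11,11) vs β=13 → FL=W FR=W RL=S RR=S
t=15: phase=(23,21,12,12) vs β=13 → FL=W FR=W RL=S RR=S
t=40: phase=(0,22,13,13) vs β=13 → FL=S FR=W RL=W RR=W
t=47: phase=(7,5,20,20) vs β=13 → FL=S FR=S RL=W RR=W

t=14: FL=W FR=W RL=S RR=S
t=15: FL=W FR=W RL=S RR=S
t=40: FL=S FR=W RL=W RR=W
t=47: FL=S FR=S RL=W RR=W


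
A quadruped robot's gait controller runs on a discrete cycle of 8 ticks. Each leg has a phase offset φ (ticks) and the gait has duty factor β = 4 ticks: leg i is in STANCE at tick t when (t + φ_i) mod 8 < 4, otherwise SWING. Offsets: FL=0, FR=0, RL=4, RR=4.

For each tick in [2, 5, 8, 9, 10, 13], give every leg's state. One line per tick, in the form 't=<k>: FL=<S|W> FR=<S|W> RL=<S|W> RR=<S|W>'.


t=2: phase=(2,2,6,6) vs β=4 → FL=S FR=S RL=W RR=W
t=5: phase=(5,5,1,1) vs β=4 → FL=W FR=W RL=S RR=S
t=8: phase=(0,0,4,4) vs β=4 → FL=S FR=S RL=W RR=W
t=9: phase=(1,1,5,5) vs β=4 → FL=S FR=S RL=W RR=W
t=10: phase=(2,2,6,6) vs β=4 → FL=S FR=S RL=W RR=W
t=13: phase=(5,5,1,1) vs β=4 → FL=W FR=W RL=S RR=S

t=2: FL=S FR=S RL=W RR=W
t=5: FL=W FR=W RL=S RR=S
t=8: FL=S FR=S RL=W RR=W
t=9: FL=S FR=S RL=W RR=W
t=10: FL=S FR=S RL=W RR=W
t=13: FL=W FR=W RL=S RR=S


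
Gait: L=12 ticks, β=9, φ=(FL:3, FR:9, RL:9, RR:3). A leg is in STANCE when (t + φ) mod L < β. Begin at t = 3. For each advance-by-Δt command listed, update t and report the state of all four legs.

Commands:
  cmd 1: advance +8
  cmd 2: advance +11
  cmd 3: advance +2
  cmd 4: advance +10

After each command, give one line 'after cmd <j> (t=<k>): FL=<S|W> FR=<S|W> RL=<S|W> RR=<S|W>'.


after cmd 1 (t=11): FL=S FR=S RL=S RR=S
after cmd 2 (t=22): FL=S FR=S RL=S RR=S
after cmd 3 (t=24): FL=S FR=W RL=W RR=S
after cmd 4 (t=34): FL=S FR=S RL=S RR=S

start t=3: FL=S FR=S RL=S RR=S
cmd 1: advance +8 → t=11, phase=(2,8,8,2) → FL=S FR=S RL=S RR=S
cmd 2: advance +11 → t=22, phase=(1,7,7,1) → FL=S FR=S RL=S RR=S
cmd 3: advance +2 → t=24, phase=(3,9,9,3) → FL=S FR=W RL=W RR=S
cmd 4: advance +10 → t=34, phase=(1,7,7,1) → FL=S FR=S RL=S RR=S


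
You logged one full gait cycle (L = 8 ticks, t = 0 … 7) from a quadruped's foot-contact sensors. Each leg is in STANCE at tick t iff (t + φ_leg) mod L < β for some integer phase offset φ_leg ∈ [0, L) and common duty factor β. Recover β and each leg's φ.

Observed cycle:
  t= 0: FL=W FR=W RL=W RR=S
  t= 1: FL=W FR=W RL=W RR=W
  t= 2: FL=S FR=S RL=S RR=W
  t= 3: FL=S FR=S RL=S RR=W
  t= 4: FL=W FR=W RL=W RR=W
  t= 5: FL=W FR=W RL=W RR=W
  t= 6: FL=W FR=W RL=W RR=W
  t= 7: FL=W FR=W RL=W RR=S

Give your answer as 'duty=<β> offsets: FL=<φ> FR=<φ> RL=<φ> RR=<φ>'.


duty β = stance ticks per leg = 2
FL: stance ticks = 2; W→S at t=2 → φ=6
FR: stance ticks = 2; W→S at t=2 → φ=6
RL: stance ticks = 2; W→S at t=2 → φ=6
RR: stance ticks = 2; W→S at t=7 → φ=1

duty=2 offsets: FL=6 FR=6 RL=6 RR=1


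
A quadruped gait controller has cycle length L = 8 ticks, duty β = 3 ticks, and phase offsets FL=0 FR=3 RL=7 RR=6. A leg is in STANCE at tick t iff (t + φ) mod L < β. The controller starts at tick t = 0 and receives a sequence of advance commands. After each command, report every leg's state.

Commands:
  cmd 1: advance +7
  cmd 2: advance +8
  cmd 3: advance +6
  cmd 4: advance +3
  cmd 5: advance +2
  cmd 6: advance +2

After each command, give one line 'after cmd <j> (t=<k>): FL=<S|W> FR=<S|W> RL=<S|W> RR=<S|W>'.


after cmd 1 (t=7): FL=W FR=S RL=W RR=W
after cmd 2 (t=15): FL=W FR=S RL=W RR=W
after cmd 3 (t=21): FL=W FR=S RL=W RR=W
after cmd 4 (t=24): FL=S FR=W RL=W RR=W
after cmd 5 (t=26): FL=S FR=W RL=S RR=S
after cmd 6 (t=28): FL=W FR=W RL=W RR=S

start t=0: FL=S FR=W RL=W RR=W
cmd 1: advance +7 → t=7, phase=(7,2,6,5) → FL=W FR=S RL=W RR=W
cmd 2: advance +8 → t=15, phase=(7,2,6,5) → FL=W FR=S RL=W RR=W
cmd 3: advance +6 → t=21, phase=(5,0,4,3) → FL=W FR=S RL=W RR=W
cmd 4: advance +3 → t=24, phase=(0,3,7,6) → FL=S FR=W RL=W RR=W
cmd 5: advance +2 → t=26, phase=(2,5,1,0) → FL=S FR=W RL=S RR=S
cmd 6: advance +2 → t=28, phase=(4,7,3,2) → FL=W FR=W RL=W RR=S


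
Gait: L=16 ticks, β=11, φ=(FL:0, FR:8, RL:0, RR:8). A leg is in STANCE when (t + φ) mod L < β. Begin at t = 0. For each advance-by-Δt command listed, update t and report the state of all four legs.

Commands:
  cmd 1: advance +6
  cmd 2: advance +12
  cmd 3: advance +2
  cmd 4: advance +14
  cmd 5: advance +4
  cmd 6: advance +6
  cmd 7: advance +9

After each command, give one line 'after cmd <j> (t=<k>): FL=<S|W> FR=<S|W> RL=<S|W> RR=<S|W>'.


after cmd 1 (t=6): FL=S FR=W RL=S RR=W
after cmd 2 (t=18): FL=S FR=S RL=S RR=S
after cmd 3 (t=20): FL=S FR=W RL=S RR=W
after cmd 4 (t=34): FL=S FR=S RL=S RR=S
after cmd 5 (t=38): FL=S FR=W RL=S RR=W
after cmd 6 (t=44): FL=W FR=S RL=W RR=S
after cmd 7 (t=53): FL=S FR=W RL=S RR=W

start t=0: FL=S FR=S RL=S RR=S
cmd 1: advance +6 → t=6, phase=(6,14,6,14) → FL=S FR=W RL=S RR=W
cmd 2: advance +12 → t=18, phase=(2,10,2,10) → FL=S FR=S RL=S RR=S
cmd 3: advance +2 → t=20, phase=(4,12,4,12) → FL=S FR=W RL=S RR=W
cmd 4: advance +14 → t=34, phase=(2,10,2,10) → FL=S FR=S RL=S RR=S
cmd 5: advance +4 → t=38, phase=(6,14,6,14) → FL=S FR=W RL=S RR=W
cmd 6: advance +6 → t=44, phase=(12,4,12,4) → FL=W FR=S RL=W RR=S
cmd 7: advance +9 → t=53, phase=(5,13,5,13) → FL=S FR=W RL=S RR=W


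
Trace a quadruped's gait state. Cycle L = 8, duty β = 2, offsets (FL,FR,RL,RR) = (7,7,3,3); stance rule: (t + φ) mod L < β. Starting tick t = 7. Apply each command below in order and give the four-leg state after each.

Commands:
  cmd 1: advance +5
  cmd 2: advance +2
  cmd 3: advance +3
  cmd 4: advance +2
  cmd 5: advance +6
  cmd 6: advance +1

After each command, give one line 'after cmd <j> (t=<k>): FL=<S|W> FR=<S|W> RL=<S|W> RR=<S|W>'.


after cmd 1 (t=12): FL=W FR=W RL=W RR=W
after cmd 2 (t=14): FL=W FR=W RL=S RR=S
after cmd 3 (t=17): FL=S FR=S RL=W RR=W
after cmd 4 (t=19): FL=W FR=W RL=W RR=W
after cmd 5 (t=25): FL=S FR=S RL=W RR=W
after cmd 6 (t=26): FL=S FR=S RL=W RR=W

start t=7: FL=W FR=W RL=W RR=W
cmd 1: advance +5 → t=12, phase=(3,3,7,7) → FL=W FR=W RL=W RR=W
cmd 2: advance +2 → t=14, phase=(5,5,1,1) → FL=W FR=W RL=S RR=S
cmd 3: advance +3 → t=17, phase=(0,0,4,4) → FL=S FR=S RL=W RR=W
cmd 4: advance +2 → t=19, phase=(2,2,6,6) → FL=W FR=W RL=W RR=W
cmd 5: advance +6 → t=25, phase=(0,0,4,4) → FL=S FR=S RL=W RR=W
cmd 6: advance +1 → t=26, phase=(1,1,5,5) → FL=S FR=S RL=W RR=W


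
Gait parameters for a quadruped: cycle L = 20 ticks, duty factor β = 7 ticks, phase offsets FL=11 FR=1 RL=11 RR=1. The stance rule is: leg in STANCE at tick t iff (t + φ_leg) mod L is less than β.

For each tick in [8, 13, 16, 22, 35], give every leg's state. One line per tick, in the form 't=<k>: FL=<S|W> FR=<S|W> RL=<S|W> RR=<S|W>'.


t=8: FL=W FR=W RL=W RR=W
t=13: FL=S FR=W RL=S RR=W
t=16: FL=W FR=W RL=W RR=W
t=22: FL=W FR=S RL=W RR=S
t=35: FL=S FR=W RL=S RR=W

t=8: phase=(19,9,19,9) vs β=7 → FL=W FR=W RL=W RR=W
t=13: phase=(4,14,4,14) vs β=7 → FL=S FR=W RL=S RR=W
t=16: phase=(7,17,7,17) vs β=7 → FL=W FR=W RL=W RR=W
t=22: phase=(13,3,13,3) vs β=7 → FL=W FR=S RL=W RR=S
t=35: phase=(6,16,6,16) vs β=7 → FL=S FR=W RL=S RR=W


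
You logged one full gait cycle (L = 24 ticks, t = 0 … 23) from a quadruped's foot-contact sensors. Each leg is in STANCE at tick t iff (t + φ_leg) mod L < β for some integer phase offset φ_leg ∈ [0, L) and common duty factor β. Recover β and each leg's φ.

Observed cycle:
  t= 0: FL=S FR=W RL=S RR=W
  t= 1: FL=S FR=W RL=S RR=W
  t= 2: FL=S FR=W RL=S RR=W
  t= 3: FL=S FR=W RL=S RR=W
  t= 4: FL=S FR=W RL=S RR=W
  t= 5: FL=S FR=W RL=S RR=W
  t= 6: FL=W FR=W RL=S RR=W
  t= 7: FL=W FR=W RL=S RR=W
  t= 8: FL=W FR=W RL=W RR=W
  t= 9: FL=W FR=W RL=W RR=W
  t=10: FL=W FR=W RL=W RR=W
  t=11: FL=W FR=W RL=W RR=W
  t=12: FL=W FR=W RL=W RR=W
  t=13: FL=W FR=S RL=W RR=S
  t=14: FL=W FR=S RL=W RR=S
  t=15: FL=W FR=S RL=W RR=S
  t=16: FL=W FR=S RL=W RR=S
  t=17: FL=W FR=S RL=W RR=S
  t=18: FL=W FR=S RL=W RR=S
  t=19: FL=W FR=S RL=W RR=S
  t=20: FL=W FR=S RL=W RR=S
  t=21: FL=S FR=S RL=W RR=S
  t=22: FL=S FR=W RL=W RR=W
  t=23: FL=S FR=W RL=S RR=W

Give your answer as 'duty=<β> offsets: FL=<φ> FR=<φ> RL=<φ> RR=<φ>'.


duty β = stance ticks per leg = 9
FL: stance ticks = 9; W→S at t=21 → φ=3
FR: stance ticks = 9; W→S at t=13 → φ=11
RL: stance ticks = 9; W→S at t=23 → φ=1
RR: stance ticks = 9; W→S at t=13 → φ=11

duty=9 offsets: FL=3 FR=11 RL=1 RR=11


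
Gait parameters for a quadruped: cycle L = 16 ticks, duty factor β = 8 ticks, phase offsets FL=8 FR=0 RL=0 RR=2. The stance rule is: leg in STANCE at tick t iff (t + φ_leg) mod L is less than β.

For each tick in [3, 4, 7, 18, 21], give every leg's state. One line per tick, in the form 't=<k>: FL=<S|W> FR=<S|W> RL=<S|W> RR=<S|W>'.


t=3: phase=(11,3,3,5) vs β=8 → FL=W FR=S RL=S RR=S
t=4: phase=(12,4,4,6) vs β=8 → FL=W FR=S RL=S RR=S
t=7: phase=(15,7,7,9) vs β=8 → FL=W FR=S RL=S RR=W
t=18: phase=(10,2,2,4) vs β=8 → FL=W FR=S RL=S RR=S
t=21: phase=(13,5,5,7) vs β=8 → FL=W FR=S RL=S RR=S

t=3: FL=W FR=S RL=S RR=S
t=4: FL=W FR=S RL=S RR=S
t=7: FL=W FR=S RL=S RR=W
t=18: FL=W FR=S RL=S RR=S
t=21: FL=W FR=S RL=S RR=S


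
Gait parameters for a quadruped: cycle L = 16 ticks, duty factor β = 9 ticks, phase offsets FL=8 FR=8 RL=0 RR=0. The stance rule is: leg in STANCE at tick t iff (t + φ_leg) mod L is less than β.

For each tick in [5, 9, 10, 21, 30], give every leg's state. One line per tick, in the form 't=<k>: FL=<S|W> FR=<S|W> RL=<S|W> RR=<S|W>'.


t=5: phase=(13,13,5,5) vs β=9 → FL=W FR=W RL=S RR=S
t=9: phase=(1,1,9,9) vs β=9 → FL=S FR=S RL=W RR=W
t=10: phase=(2,2,10,10) vs β=9 → FL=S FR=S RL=W RR=W
t=21: phase=(13,13,5,5) vs β=9 → FL=W FR=W RL=S RR=S
t=30: phase=(6,6,14,14) vs β=9 → FL=S FR=S RL=W RR=W

t=5: FL=W FR=W RL=S RR=S
t=9: FL=S FR=S RL=W RR=W
t=10: FL=S FR=S RL=W RR=W
t=21: FL=W FR=W RL=S RR=S
t=30: FL=S FR=S RL=W RR=W


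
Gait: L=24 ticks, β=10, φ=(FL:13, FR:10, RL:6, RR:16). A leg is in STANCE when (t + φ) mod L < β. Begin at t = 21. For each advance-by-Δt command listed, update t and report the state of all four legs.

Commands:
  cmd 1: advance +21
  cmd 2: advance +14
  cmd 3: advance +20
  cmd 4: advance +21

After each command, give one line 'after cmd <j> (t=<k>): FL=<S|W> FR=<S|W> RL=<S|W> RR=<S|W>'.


start t=21: FL=W FR=S RL=S RR=W
cmd 1: advance +21 → t=42, phase=(7,4,0,10) → FL=S FR=S RL=S RR=W
cmd 2: advance +14 → t=56, phase=(21,18,14,0) → FL=W FR=W RL=W RR=S
cmd 3: advance +20 → t=76, phase=(17,14,10,20) → FL=W FR=W RL=W RR=W
cmd 4: advance +21 → t=97, phase=(14,11,7,17) → FL=W FR=W RL=S RR=W

after cmd 1 (t=42): FL=S FR=S RL=S RR=W
after cmd 2 (t=56): FL=W FR=W RL=W RR=S
after cmd 3 (t=76): FL=W FR=W RL=W RR=W
after cmd 4 (t=97): FL=W FR=W RL=S RR=W


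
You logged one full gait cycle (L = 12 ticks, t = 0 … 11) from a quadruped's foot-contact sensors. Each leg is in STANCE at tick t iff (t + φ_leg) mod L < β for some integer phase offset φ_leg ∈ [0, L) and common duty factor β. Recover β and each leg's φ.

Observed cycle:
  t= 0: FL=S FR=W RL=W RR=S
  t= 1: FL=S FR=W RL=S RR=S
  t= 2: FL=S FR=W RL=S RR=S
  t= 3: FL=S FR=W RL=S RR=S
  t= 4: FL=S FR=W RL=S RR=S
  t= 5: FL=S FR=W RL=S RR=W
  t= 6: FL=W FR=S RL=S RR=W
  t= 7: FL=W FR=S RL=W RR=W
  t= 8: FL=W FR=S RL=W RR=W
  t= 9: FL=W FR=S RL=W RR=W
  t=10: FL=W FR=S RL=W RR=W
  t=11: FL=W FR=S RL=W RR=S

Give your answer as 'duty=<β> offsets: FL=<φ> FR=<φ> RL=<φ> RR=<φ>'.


duty=6 offsets: FL=0 FR=6 RL=11 RR=1

duty β = stance ticks per leg = 6
FL: stance ticks = 6; W→S at t=0 → φ=0
FR: stance ticks = 6; W→S at t=6 → φ=6
RL: stance ticks = 6; W→S at t=1 → φ=11
RR: stance ticks = 6; W→S at t=11 → φ=1


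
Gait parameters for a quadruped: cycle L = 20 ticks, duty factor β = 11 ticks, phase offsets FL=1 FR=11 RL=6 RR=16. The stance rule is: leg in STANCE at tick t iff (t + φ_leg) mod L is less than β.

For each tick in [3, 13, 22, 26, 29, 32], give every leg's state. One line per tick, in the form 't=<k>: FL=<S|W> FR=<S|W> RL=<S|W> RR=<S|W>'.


t=3: FL=S FR=W RL=S RR=W
t=13: FL=W FR=S RL=W RR=S
t=22: FL=S FR=W RL=S RR=W
t=26: FL=S FR=W RL=W RR=S
t=29: FL=S FR=S RL=W RR=S
t=32: FL=W FR=S RL=W RR=S

t=3: phase=(4,14,9,19) vs β=11 → FL=S FR=W RL=S RR=W
t=13: phase=(14,4,19,9) vs β=11 → FL=W FR=S RL=W RR=S
t=22: phase=(3,13,8,18) vs β=11 → FL=S FR=W RL=S RR=W
t=26: phase=(7,17,12,2) vs β=11 → FL=S FR=W RL=W RR=S
t=29: phase=(10,0,15,5) vs β=11 → FL=S FR=S RL=W RR=S
t=32: phase=(13,3,18,8) vs β=11 → FL=W FR=S RL=W RR=S


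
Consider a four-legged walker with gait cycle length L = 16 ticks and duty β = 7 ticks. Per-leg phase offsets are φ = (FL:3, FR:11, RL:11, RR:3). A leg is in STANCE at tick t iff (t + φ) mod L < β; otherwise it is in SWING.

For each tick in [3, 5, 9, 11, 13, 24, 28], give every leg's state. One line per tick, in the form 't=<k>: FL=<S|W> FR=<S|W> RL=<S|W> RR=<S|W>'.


t=3: FL=S FR=W RL=W RR=S
t=5: FL=W FR=S RL=S RR=W
t=9: FL=W FR=S RL=S RR=W
t=11: FL=W FR=S RL=S RR=W
t=13: FL=S FR=W RL=W RR=S
t=24: FL=W FR=S RL=S RR=W
t=28: FL=W FR=W RL=W RR=W

t=3: phase=(6,14,14,6) vs β=7 → FL=S FR=W RL=W RR=S
t=5: phase=(8,0,0,8) vs β=7 → FL=W FR=S RL=S RR=W
t=9: phase=(12,4,4,12) vs β=7 → FL=W FR=S RL=S RR=W
t=11: phase=(14,6,6,14) vs β=7 → FL=W FR=S RL=S RR=W
t=13: phase=(0,8,8,0) vs β=7 → FL=S FR=W RL=W RR=S
t=24: phase=(11,3,3,11) vs β=7 → FL=W FR=S RL=S RR=W
t=28: phase=(15,7,7,15) vs β=7 → FL=W FR=W RL=W RR=W


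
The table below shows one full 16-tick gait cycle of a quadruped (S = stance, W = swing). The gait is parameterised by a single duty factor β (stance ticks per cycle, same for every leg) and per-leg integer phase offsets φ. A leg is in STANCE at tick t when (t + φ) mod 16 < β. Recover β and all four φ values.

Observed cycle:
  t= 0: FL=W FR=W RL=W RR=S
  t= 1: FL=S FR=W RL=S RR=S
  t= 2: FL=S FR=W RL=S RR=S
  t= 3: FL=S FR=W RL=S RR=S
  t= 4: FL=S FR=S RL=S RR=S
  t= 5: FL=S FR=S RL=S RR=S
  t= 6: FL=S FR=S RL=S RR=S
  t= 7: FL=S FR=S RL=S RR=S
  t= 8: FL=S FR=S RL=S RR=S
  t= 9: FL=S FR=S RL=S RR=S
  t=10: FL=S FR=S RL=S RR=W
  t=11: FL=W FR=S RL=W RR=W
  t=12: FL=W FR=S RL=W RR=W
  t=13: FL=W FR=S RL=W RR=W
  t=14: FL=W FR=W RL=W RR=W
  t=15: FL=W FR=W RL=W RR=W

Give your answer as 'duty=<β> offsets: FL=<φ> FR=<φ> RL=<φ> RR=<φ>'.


duty β = stance ticks per leg = 10
FL: stance ticks = 10; W→S at t=1 → φ=15
FR: stance ticks = 10; W→S at t=4 → φ=12
RL: stance ticks = 10; W→S at t=1 → φ=15
RR: stance ticks = 10; W→S at t=0 → φ=0

duty=10 offsets: FL=15 FR=12 RL=15 RR=0


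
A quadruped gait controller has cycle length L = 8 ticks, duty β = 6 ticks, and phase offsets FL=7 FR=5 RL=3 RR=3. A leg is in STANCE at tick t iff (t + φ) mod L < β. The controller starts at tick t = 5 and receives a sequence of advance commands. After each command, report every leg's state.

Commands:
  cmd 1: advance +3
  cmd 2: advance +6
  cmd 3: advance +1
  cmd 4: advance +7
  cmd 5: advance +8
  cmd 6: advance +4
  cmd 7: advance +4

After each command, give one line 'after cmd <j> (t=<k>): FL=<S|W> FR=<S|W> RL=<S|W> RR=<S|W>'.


after cmd 1 (t=8): FL=W FR=S RL=S RR=S
after cmd 2 (t=14): FL=S FR=S RL=S RR=S
after cmd 3 (t=15): FL=W FR=S RL=S RR=S
after cmd 4 (t=22): FL=S FR=S RL=S RR=S
after cmd 5 (t=30): FL=S FR=S RL=S RR=S
after cmd 6 (t=34): FL=S FR=W RL=S RR=S
after cmd 7 (t=38): FL=S FR=S RL=S RR=S

start t=5: FL=S FR=S RL=S RR=S
cmd 1: advance +3 → t=8, phase=(7,5,3,3) → FL=W FR=S RL=S RR=S
cmd 2: advance +6 → t=14, phase=(5,3,1,1) → FL=S FR=S RL=S RR=S
cmd 3: advance +1 → t=15, phase=(6,4,2,2) → FL=W FR=S RL=S RR=S
cmd 4: advance +7 → t=22, phase=(5,3,1,1) → FL=S FR=S RL=S RR=S
cmd 5: advance +8 → t=30, phase=(5,3,1,1) → FL=S FR=S RL=S RR=S
cmd 6: advance +4 → t=34, phase=(1,7,5,5) → FL=S FR=W RL=S RR=S
cmd 7: advance +4 → t=38, phase=(5,3,1,1) → FL=S FR=S RL=S RR=S


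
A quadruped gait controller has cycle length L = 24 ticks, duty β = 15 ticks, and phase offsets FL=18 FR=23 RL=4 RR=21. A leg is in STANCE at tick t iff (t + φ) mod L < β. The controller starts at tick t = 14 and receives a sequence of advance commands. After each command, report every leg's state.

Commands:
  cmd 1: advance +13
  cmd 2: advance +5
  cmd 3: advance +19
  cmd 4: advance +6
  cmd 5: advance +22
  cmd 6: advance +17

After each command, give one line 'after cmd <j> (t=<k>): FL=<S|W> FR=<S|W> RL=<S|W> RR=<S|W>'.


start t=14: FL=S FR=S RL=W RR=S
cmd 1: advance +13 → t=27, phase=(21,2,7,0) → FL=W FR=S RL=S RR=S
cmd 2: advance +5 → t=32, phase=(2,7,12,5) → FL=S FR=S RL=S RR=S
cmd 3: advance +19 → t=51, phase=(21,2,7,0) → FL=W FR=S RL=S RR=S
cmd 4: advance +6 → t=57, phase=(3,8,13,6) → FL=S FR=S RL=S RR=S
cmd 5: advance +22 → t=79, phase=(1,6,11,4) → FL=S FR=S RL=S RR=S
cmd 6: advance +17 → t=96, phase=(18,23,4,21) → FL=W FR=W RL=S RR=W

after cmd 1 (t=27): FL=W FR=S RL=S RR=S
after cmd 2 (t=32): FL=S FR=S RL=S RR=S
after cmd 3 (t=51): FL=W FR=S RL=S RR=S
after cmd 4 (t=57): FL=S FR=S RL=S RR=S
after cmd 5 (t=79): FL=S FR=S RL=S RR=S
after cmd 6 (t=96): FL=W FR=W RL=S RR=W


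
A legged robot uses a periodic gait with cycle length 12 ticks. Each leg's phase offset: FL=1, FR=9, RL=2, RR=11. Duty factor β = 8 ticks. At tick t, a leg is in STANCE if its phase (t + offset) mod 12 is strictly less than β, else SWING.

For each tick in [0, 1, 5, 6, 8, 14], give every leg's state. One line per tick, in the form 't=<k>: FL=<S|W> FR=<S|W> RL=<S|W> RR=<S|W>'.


t=0: phase=(1,9,2,11) vs β=8 → FL=S FR=W RL=S RR=W
t=1: phase=(2,10,3,0) vs β=8 → FL=S FR=W RL=S RR=S
t=5: phase=(6,2,7,4) vs β=8 → FL=S FR=S RL=S RR=S
t=6: phase=(7,3,8,5) vs β=8 → FL=S FR=S RL=W RR=S
t=8: phase=(9,5,10,7) vs β=8 → FL=W FR=S RL=W RR=S
t=14: phase=(3,11,4,1) vs β=8 → FL=S FR=W RL=S RR=S

t=0: FL=S FR=W RL=S RR=W
t=1: FL=S FR=W RL=S RR=S
t=5: FL=S FR=S RL=S RR=S
t=6: FL=S FR=S RL=W RR=S
t=8: FL=W FR=S RL=W RR=S
t=14: FL=S FR=W RL=S RR=S


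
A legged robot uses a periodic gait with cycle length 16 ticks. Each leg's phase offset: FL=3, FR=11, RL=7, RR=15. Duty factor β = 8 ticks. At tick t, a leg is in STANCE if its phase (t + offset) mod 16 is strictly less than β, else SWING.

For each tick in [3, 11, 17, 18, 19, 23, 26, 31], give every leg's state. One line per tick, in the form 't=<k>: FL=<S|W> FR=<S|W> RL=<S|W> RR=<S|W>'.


t=3: phase=(6,14,10,2) vs β=8 → FL=S FR=W RL=W RR=S
t=11: phase=(14,6,2,10) vs β=8 → FL=W FR=S RL=S RR=W
t=17: phase=(4,12,8,0) vs β=8 → FL=S FR=W RL=W RR=S
t=18: phase=(5,13,9,1) vs β=8 → FL=S FR=W RL=W RR=S
t=19: phase=(6,14,10,2) vs β=8 → FL=S FR=W RL=W RR=S
t=23: phase=(10,2,14,6) vs β=8 → FL=W FR=S RL=W RR=S
t=26: phase=(13,5,1,9) vs β=8 → FL=W FR=S RL=S RR=W
t=31: phase=(2,10,6,14) vs β=8 → FL=S FR=W RL=S RR=W

t=3: FL=S FR=W RL=W RR=S
t=11: FL=W FR=S RL=S RR=W
t=17: FL=S FR=W RL=W RR=S
t=18: FL=S FR=W RL=W RR=S
t=19: FL=S FR=W RL=W RR=S
t=23: FL=W FR=S RL=W RR=S
t=26: FL=W FR=S RL=S RR=W
t=31: FL=S FR=W RL=S RR=W


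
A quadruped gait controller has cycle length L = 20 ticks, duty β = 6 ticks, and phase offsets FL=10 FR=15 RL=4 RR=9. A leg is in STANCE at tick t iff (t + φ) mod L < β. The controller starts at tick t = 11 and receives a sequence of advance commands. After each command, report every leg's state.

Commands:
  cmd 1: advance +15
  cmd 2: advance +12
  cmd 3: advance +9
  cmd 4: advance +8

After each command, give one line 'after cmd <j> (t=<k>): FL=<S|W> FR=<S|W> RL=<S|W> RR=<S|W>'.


start t=11: FL=S FR=W RL=W RR=S
cmd 1: advance +15 → t=26, phase=(16,1,10,15) → FL=W FR=S RL=W RR=W
cmd 2: advance +12 → t=38, phase=(8,13,2,7) → FL=W FR=W RL=S RR=W
cmd 3: advance +9 → t=47, phase=(17,2,11,16) → FL=W FR=S RL=W RR=W
cmd 4: advance +8 → t=55, phase=(5,10,19,4) → FL=S FR=W RL=W RR=S

after cmd 1 (t=26): FL=W FR=S RL=W RR=W
after cmd 2 (t=38): FL=W FR=W RL=S RR=W
after cmd 3 (t=47): FL=W FR=S RL=W RR=W
after cmd 4 (t=55): FL=S FR=W RL=W RR=S


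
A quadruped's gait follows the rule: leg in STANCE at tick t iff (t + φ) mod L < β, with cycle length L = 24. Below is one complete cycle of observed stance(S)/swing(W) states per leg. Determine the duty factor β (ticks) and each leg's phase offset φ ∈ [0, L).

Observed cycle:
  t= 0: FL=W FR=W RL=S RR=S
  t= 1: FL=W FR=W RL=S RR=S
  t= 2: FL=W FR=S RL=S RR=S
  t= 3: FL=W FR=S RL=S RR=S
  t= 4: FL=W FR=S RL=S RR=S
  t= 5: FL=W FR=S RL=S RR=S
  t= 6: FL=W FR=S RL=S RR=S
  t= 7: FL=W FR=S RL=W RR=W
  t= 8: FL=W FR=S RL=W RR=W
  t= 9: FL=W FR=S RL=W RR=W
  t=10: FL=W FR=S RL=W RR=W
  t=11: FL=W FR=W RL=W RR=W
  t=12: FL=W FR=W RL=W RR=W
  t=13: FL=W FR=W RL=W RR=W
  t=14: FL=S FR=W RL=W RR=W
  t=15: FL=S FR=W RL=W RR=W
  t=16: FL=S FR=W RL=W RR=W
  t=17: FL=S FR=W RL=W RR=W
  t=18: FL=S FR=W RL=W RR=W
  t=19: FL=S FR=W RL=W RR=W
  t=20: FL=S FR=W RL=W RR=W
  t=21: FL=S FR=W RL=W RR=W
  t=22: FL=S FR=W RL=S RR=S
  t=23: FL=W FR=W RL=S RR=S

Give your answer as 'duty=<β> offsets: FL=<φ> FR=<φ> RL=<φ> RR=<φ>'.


duty β = stance ticks per leg = 9
FL: stance ticks = 9; W→S at t=14 → φ=10
FR: stance ticks = 9; W→S at t=2 → φ=22
RL: stance ticks = 9; W→S at t=22 → φ=2
RR: stance ticks = 9; W→S at t=22 → φ=2

duty=9 offsets: FL=10 FR=22 RL=2 RR=2


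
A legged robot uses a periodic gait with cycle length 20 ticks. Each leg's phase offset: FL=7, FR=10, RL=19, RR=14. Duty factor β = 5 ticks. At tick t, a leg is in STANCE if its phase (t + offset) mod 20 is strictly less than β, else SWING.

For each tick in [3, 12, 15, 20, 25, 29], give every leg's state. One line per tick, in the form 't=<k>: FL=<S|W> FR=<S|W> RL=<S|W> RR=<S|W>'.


t=3: FL=W FR=W RL=S RR=W
t=12: FL=W FR=S RL=W RR=W
t=15: FL=S FR=W RL=W RR=W
t=20: FL=W FR=W RL=W RR=W
t=25: FL=W FR=W RL=S RR=W
t=29: FL=W FR=W RL=W RR=S

t=3: phase=(10,13,2,17) vs β=5 → FL=W FR=W RL=S RR=W
t=12: phase=(19,2,11,6) vs β=5 → FL=W FR=S RL=W RR=W
t=15: phase=(2,5,14,9) vs β=5 → FL=S FR=W RL=W RR=W
t=20: phase=(7,10,19,14) vs β=5 → FL=W FR=W RL=W RR=W
t=25: phase=(12,15,4,19) vs β=5 → FL=W FR=W RL=S RR=W
t=29: phase=(16,19,8,3) vs β=5 → FL=W FR=W RL=W RR=S


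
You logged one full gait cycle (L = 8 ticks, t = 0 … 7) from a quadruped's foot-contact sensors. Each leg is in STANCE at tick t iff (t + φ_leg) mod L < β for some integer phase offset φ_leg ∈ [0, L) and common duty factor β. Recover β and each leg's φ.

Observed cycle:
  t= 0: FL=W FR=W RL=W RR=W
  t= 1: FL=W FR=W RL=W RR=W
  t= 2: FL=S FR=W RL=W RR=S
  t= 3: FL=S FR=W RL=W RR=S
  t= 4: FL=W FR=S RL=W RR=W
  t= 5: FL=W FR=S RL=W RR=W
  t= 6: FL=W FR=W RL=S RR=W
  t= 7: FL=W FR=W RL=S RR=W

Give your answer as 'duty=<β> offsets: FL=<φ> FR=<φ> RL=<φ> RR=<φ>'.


duty=2 offsets: FL=6 FR=4 RL=2 RR=6

duty β = stance ticks per leg = 2
FL: stance ticks = 2; W→S at t=2 → φ=6
FR: stance ticks = 2; W→S at t=4 → φ=4
RL: stance ticks = 2; W→S at t=6 → φ=2
RR: stance ticks = 2; W→S at t=2 → φ=6


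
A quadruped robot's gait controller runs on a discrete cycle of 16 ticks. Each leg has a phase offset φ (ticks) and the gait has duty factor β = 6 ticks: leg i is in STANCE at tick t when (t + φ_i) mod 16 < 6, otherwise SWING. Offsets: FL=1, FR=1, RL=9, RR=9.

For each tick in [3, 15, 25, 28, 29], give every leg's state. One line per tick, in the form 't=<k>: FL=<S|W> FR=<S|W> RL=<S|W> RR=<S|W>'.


t=3: phase=(4,4,12,12) vs β=6 → FL=S FR=S RL=W RR=W
t=15: phase=(0,0,8,8) vs β=6 → FL=S FR=S RL=W RR=W
t=25: phase=(10,10,2,2) vs β=6 → FL=W FR=W RL=S RR=S
t=28: phase=(13,13,5,5) vs β=6 → FL=W FR=W RL=S RR=S
t=29: phase=(14,14,6,6) vs β=6 → FL=W FR=W RL=W RR=W

t=3: FL=S FR=S RL=W RR=W
t=15: FL=S FR=S RL=W RR=W
t=25: FL=W FR=W RL=S RR=S
t=28: FL=W FR=W RL=S RR=S
t=29: FL=W FR=W RL=W RR=W


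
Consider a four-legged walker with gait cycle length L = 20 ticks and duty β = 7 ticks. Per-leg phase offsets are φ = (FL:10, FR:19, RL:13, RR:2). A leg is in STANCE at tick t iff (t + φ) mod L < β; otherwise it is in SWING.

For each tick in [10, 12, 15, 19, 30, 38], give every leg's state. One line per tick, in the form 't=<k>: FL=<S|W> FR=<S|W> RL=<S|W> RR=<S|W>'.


t=10: FL=S FR=W RL=S RR=W
t=12: FL=S FR=W RL=S RR=W
t=15: FL=S FR=W RL=W RR=W
t=19: FL=W FR=W RL=W RR=S
t=30: FL=S FR=W RL=S RR=W
t=38: FL=W FR=W RL=W RR=S

t=10: phase=(0,9,3,12) vs β=7 → FL=S FR=W RL=S RR=W
t=12: phase=(2,11,5,14) vs β=7 → FL=S FR=W RL=S RR=W
t=15: phase=(5,14,8,17) vs β=7 → FL=S FR=W RL=W RR=W
t=19: phase=(9,18,12,1) vs β=7 → FL=W FR=W RL=W RR=S
t=30: phase=(0,9,3,12) vs β=7 → FL=S FR=W RL=S RR=W
t=38: phase=(8,17,11,0) vs β=7 → FL=W FR=W RL=W RR=S


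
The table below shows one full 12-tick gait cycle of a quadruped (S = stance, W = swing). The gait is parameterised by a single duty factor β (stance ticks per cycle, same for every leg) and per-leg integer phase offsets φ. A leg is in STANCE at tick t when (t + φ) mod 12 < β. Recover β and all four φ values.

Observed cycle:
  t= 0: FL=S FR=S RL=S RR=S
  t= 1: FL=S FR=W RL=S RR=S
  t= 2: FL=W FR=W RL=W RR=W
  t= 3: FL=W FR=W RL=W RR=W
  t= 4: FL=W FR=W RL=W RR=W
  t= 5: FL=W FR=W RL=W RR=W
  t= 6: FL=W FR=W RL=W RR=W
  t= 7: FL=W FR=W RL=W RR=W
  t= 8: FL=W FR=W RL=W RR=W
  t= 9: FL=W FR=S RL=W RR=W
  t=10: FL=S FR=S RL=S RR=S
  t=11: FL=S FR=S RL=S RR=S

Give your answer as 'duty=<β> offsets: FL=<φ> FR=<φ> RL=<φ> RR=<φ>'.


duty=4 offsets: FL=2 FR=3 RL=2 RR=2

duty β = stance ticks per leg = 4
FL: stance ticks = 4; W→S at t=10 → φ=2
FR: stance ticks = 4; W→S at t=9 → φ=3
RL: stance ticks = 4; W→S at t=10 → φ=2
RR: stance ticks = 4; W→S at t=10 → φ=2


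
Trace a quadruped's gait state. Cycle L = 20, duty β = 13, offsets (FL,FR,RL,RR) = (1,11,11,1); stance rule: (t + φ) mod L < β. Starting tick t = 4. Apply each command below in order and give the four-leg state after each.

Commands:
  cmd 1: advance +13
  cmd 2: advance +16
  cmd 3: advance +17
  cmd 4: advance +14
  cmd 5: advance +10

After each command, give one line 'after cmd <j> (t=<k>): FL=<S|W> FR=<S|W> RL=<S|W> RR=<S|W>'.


after cmd 1 (t=17): FL=W FR=S RL=S RR=W
after cmd 2 (t=33): FL=W FR=S RL=S RR=W
after cmd 3 (t=50): FL=S FR=S RL=S RR=S
after cmd 4 (t=64): FL=S FR=W RL=W RR=S
after cmd 5 (t=74): FL=W FR=S RL=S RR=W

start t=4: FL=S FR=W RL=W RR=S
cmd 1: advance +13 → t=17, phase=(18,8,8,18) → FL=W FR=S RL=S RR=W
cmd 2: advance +16 → t=33, phase=(14,4,4,14) → FL=W FR=S RL=S RR=W
cmd 3: advance +17 → t=50, phase=(11,1,1,11) → FL=S FR=S RL=S RR=S
cmd 4: advance +14 → t=64, phase=(5,15,15,5) → FL=S FR=W RL=W RR=S
cmd 5: advance +10 → t=74, phase=(15,5,5,15) → FL=W FR=S RL=S RR=W


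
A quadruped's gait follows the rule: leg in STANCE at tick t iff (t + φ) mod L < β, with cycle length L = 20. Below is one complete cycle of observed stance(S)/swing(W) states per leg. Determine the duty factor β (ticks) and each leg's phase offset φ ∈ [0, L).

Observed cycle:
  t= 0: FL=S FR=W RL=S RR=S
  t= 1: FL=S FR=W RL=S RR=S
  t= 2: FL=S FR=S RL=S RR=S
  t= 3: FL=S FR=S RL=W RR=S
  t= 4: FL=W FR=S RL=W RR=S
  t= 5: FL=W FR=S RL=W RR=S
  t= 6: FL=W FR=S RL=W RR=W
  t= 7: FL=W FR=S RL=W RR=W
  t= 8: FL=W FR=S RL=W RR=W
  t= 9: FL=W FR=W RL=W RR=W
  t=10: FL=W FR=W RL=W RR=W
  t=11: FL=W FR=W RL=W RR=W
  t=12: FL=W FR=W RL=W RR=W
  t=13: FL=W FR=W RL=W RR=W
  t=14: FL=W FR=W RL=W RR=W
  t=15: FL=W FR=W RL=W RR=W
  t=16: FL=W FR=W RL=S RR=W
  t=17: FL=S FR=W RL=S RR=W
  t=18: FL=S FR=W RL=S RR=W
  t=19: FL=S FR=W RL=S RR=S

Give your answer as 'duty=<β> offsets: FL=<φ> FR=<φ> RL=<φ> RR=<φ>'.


duty β = stance ticks per leg = 7
FL: stance ticks = 7; W→S at t=17 → φ=3
FR: stance ticks = 7; W→S at t=2 → φ=18
RL: stance ticks = 7; W→S at t=16 → φ=4
RR: stance ticks = 7; W→S at t=19 → φ=1

duty=7 offsets: FL=3 FR=18 RL=4 RR=1


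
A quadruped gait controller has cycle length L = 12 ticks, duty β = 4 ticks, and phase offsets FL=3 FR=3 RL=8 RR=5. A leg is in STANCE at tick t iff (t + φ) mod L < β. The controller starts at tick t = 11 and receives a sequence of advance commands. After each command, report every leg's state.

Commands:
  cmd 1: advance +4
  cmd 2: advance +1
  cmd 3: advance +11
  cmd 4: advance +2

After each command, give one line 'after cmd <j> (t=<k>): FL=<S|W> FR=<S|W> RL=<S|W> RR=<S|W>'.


start t=11: FL=S FR=S RL=W RR=W
cmd 1: advance +4 → t=15, phase=(6,6,11,8) → FL=W FR=W RL=W RR=W
cmd 2: advance +1 → t=16, phase=(7,7,0,9) → FL=W FR=W RL=S RR=W
cmd 3: advance +11 → t=27, phase=(6,6,11,8) → FL=W FR=W RL=W RR=W
cmd 4: advance +2 → t=29, phase=(8,8,1,10) → FL=W FR=W RL=S RR=W

after cmd 1 (t=15): FL=W FR=W RL=W RR=W
after cmd 2 (t=16): FL=W FR=W RL=S RR=W
after cmd 3 (t=27): FL=W FR=W RL=W RR=W
after cmd 4 (t=29): FL=W FR=W RL=S RR=W


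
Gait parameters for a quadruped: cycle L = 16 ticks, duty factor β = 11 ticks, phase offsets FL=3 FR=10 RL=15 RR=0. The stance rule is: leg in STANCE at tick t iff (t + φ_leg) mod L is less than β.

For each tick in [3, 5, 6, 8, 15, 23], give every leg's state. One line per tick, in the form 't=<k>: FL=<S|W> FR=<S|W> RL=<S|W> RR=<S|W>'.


t=3: phase=(6,13,2,3) vs β=11 → FL=S FR=W RL=S RR=S
t=5: phase=(8,15,4,5) vs β=11 → FL=S FR=W RL=S RR=S
t=6: phase=(9,0,5,6) vs β=11 → FL=S FR=S RL=S RR=S
t=8: phase=(11,2,7,8) vs β=11 → FL=W FR=S RL=S RR=S
t=15: phase=(2,9,14,15) vs β=11 → FL=S FR=S RL=W RR=W
t=23: phase=(10,1,6,7) vs β=11 → FL=S FR=S RL=S RR=S

t=3: FL=S FR=W RL=S RR=S
t=5: FL=S FR=W RL=S RR=S
t=6: FL=S FR=S RL=S RR=S
t=8: FL=W FR=S RL=S RR=S
t=15: FL=S FR=S RL=W RR=W
t=23: FL=S FR=S RL=S RR=S


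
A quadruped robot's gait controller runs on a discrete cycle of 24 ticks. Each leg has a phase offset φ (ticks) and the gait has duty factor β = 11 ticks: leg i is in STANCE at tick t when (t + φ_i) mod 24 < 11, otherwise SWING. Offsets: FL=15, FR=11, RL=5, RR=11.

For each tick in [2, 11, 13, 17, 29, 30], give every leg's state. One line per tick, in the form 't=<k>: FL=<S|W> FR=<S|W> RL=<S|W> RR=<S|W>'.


t=2: FL=W FR=W RL=S RR=W
t=11: FL=S FR=W RL=W RR=W
t=13: FL=S FR=S RL=W RR=S
t=17: FL=S FR=S RL=W RR=S
t=29: FL=W FR=W RL=S RR=W
t=30: FL=W FR=W RL=W RR=W

t=2: phase=(17,13,7,13) vs β=11 → FL=W FR=W RL=S RR=W
t=11: phase=(2,22,16,22) vs β=11 → FL=S FR=W RL=W RR=W
t=13: phase=(4,0,18,0) vs β=11 → FL=S FR=S RL=W RR=S
t=17: phase=(8,4,22,4) vs β=11 → FL=S FR=S RL=W RR=S
t=29: phase=(20,16,10,16) vs β=11 → FL=W FR=W RL=S RR=W
t=30: phase=(21,17,11,17) vs β=11 → FL=W FR=W RL=W RR=W


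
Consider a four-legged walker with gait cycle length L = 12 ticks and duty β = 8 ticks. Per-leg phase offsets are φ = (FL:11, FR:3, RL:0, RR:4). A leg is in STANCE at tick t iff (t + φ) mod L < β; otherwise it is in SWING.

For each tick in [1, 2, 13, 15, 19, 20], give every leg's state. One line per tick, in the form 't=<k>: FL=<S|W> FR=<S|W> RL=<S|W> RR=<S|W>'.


t=1: phase=(0,4,1,5) vs β=8 → FL=S FR=S RL=S RR=S
t=2: phase=(1,5,2,6) vs β=8 → FL=S FR=S RL=S RR=S
t=13: phase=(0,4,1,5) vs β=8 → FL=S FR=S RL=S RR=S
t=15: phase=(2,6,3,7) vs β=8 → FL=S FR=S RL=S RR=S
t=19: phase=(6,10,7,11) vs β=8 → FL=S FR=W RL=S RR=W
t=20: phase=(7,11,8,0) vs β=8 → FL=S FR=W RL=W RR=S

t=1: FL=S FR=S RL=S RR=S
t=2: FL=S FR=S RL=S RR=S
t=13: FL=S FR=S RL=S RR=S
t=15: FL=S FR=S RL=S RR=S
t=19: FL=S FR=W RL=S RR=W
t=20: FL=S FR=W RL=W RR=S


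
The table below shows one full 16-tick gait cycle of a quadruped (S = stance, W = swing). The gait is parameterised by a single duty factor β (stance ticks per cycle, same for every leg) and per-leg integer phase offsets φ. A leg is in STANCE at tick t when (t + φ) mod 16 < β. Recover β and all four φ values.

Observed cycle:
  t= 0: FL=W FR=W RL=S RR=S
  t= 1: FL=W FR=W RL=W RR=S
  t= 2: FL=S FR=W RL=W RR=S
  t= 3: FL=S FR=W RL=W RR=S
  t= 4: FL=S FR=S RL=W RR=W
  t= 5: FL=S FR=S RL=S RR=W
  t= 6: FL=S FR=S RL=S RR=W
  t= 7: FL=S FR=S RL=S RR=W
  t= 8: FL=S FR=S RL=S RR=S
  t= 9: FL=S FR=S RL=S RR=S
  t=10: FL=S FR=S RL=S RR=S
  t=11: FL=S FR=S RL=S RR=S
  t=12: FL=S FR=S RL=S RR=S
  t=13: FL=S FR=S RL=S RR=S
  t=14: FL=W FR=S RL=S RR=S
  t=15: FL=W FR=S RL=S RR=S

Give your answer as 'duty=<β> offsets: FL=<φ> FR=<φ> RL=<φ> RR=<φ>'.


duty β = stance ticks per leg = 12
FL: stance ticks = 12; W→S at t=2 → φ=14
FR: stance ticks = 12; W→S at t=4 → φ=12
RL: stance ticks = 12; W→S at t=5 → φ=11
RR: stance ticks = 12; W→S at t=8 → φ=8

duty=12 offsets: FL=14 FR=12 RL=11 RR=8


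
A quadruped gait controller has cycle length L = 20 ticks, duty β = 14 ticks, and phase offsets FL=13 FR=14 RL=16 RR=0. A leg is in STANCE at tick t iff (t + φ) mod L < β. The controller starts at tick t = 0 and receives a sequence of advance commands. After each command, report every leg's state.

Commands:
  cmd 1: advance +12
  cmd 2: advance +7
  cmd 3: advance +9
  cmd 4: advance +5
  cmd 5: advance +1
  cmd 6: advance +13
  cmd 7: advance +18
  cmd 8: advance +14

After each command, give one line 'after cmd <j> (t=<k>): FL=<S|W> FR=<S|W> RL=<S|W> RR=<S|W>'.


start t=0: FL=S FR=W RL=W RR=S
cmd 1: advance +12 → t=12, phase=(5,6,8,12) → FL=S FR=S RL=S RR=S
cmd 2: advance +7 → t=19, phase=(12,13,15,19) → FL=S FR=S RL=W RR=W
cmd 3: advance +9 → t=28, phase=(1,2,4,8) → FL=S FR=S RL=S RR=S
cmd 4: advance +5 → t=33, phase=(6,7,9,13) → FL=S FR=S RL=S RR=S
cmd 5: advance +1 → t=34, phase=(7,8,10,14) → FL=S FR=S RL=S RR=W
cmd 6: advance +13 → t=47, phase=(0,1,3,7) → FL=S FR=S RL=S RR=S
cmd 7: advance +18 → t=65, phase=(18,19,1,5) → FL=W FR=W RL=S RR=S
cmd 8: advance +14 → t=79, phase=(12,13,15,19) → FL=S FR=S RL=W RR=W

after cmd 1 (t=12): FL=S FR=S RL=S RR=S
after cmd 2 (t=19): FL=S FR=S RL=W RR=W
after cmd 3 (t=28): FL=S FR=S RL=S RR=S
after cmd 4 (t=33): FL=S FR=S RL=S RR=S
after cmd 5 (t=34): FL=S FR=S RL=S RR=W
after cmd 6 (t=47): FL=S FR=S RL=S RR=S
after cmd 7 (t=65): FL=W FR=W RL=S RR=S
after cmd 8 (t=79): FL=S FR=S RL=W RR=W


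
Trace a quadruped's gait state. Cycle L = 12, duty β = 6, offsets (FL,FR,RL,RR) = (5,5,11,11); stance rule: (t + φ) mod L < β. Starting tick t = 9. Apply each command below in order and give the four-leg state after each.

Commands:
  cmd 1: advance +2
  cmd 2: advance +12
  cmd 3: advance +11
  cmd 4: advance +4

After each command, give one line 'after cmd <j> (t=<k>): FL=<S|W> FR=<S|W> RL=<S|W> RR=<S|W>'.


after cmd 1 (t=11): FL=S FR=S RL=W RR=W
after cmd 2 (t=23): FL=S FR=S RL=W RR=W
after cmd 3 (t=34): FL=S FR=S RL=W RR=W
after cmd 4 (t=38): FL=W FR=W RL=S RR=S

start t=9: FL=S FR=S RL=W RR=W
cmd 1: advance +2 → t=11, phase=(4,4,10,10) → FL=S FR=S RL=W RR=W
cmd 2: advance +12 → t=23, phase=(4,4,10,10) → FL=S FR=S RL=W RR=W
cmd 3: advance +11 → t=34, phase=(3,3,9,9) → FL=S FR=S RL=W RR=W
cmd 4: advance +4 → t=38, phase=(7,7,1,1) → FL=W FR=W RL=S RR=S


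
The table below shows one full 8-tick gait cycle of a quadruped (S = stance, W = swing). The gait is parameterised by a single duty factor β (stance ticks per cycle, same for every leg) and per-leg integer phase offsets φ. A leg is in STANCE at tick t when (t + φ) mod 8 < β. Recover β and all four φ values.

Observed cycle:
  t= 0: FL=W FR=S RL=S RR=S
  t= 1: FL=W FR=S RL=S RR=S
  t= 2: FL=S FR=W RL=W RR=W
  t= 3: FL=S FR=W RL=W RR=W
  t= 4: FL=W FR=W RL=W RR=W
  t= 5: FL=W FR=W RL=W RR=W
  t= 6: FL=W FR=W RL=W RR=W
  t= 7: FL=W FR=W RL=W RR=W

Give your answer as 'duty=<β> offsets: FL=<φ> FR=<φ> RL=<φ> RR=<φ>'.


duty=2 offsets: FL=6 FR=0 RL=0 RR=0

duty β = stance ticks per leg = 2
FL: stance ticks = 2; W→S at t=2 → φ=6
FR: stance ticks = 2; W→S at t=0 → φ=0
RL: stance ticks = 2; W→S at t=0 → φ=0
RR: stance ticks = 2; W→S at t=0 → φ=0


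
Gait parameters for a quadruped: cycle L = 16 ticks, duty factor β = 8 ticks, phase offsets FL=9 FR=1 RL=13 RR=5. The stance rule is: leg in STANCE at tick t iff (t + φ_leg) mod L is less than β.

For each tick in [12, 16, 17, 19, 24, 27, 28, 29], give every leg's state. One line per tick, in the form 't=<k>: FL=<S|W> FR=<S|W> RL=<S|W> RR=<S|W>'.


t=12: phase=(5,13,9,1) vs β=8 → FL=S FR=W RL=W RR=S
t=16: phase=(9,1,13,5) vs β=8 → FL=W FR=S RL=W RR=S
t=17: phase=(10,2,14,6) vs β=8 → FL=W FR=S RL=W RR=S
t=19: phase=(12,4,0,8) vs β=8 → FL=W FR=S RL=S RR=W
t=24: phase=(1,9,5,13) vs β=8 → FL=S FR=W RL=S RR=W
t=27: phase=(4,12,8,0) vs β=8 → FL=S FR=W RL=W RR=S
t=28: phase=(5,13,9,1) vs β=8 → FL=S FR=W RL=W RR=S
t=29: phase=(6,14,10,2) vs β=8 → FL=S FR=W RL=W RR=S

t=12: FL=S FR=W RL=W RR=S
t=16: FL=W FR=S RL=W RR=S
t=17: FL=W FR=S RL=W RR=S
t=19: FL=W FR=S RL=S RR=W
t=24: FL=S FR=W RL=S RR=W
t=27: FL=S FR=W RL=W RR=S
t=28: FL=S FR=W RL=W RR=S
t=29: FL=S FR=W RL=W RR=S


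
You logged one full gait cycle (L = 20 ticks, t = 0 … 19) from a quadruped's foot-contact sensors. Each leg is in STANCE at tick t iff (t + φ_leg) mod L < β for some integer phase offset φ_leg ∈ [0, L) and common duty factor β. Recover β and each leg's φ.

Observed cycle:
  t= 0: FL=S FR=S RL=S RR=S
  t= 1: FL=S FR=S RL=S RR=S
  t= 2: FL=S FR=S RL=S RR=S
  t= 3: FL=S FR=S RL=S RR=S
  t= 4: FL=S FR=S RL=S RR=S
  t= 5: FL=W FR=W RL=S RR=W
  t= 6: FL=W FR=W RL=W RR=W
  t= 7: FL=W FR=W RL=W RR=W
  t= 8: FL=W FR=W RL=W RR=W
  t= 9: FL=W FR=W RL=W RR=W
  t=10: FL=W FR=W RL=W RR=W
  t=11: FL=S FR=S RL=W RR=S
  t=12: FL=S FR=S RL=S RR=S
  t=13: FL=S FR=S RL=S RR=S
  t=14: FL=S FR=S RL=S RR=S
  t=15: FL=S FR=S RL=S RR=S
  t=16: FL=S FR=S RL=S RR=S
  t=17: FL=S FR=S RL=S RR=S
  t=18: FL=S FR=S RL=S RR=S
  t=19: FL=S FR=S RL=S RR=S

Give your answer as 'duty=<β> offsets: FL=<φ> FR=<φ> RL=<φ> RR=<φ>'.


duty β = stance ticks per leg = 14
FL: stance ticks = 14; W→S at t=11 → φ=9
FR: stance ticks = 14; W→S at t=11 → φ=9
RL: stance ticks = 14; W→S at t=12 → φ=8
RR: stance ticks = 14; W→S at t=11 → φ=9

duty=14 offsets: FL=9 FR=9 RL=8 RR=9


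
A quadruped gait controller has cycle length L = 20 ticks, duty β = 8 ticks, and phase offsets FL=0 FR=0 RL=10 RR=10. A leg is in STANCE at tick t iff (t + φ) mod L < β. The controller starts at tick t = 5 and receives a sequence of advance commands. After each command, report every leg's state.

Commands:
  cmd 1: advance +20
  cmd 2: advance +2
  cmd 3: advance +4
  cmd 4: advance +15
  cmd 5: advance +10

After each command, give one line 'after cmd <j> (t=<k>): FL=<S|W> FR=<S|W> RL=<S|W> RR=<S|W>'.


start t=5: FL=S FR=S RL=W RR=W
cmd 1: advance +20 → t=25, phase=(5,5,15,15) → FL=S FR=S RL=W RR=W
cmd 2: advance +2 → t=27, phase=(7,7,17,17) → FL=S FR=S RL=W RR=W
cmd 3: advance +4 → t=31, phase=(11,11,1,1) → FL=W FR=W RL=S RR=S
cmd 4: advance +15 → t=46, phase=(6,6,16,16) → FL=S FR=S RL=W RR=W
cmd 5: advance +10 → t=56, phase=(16,16,6,6) → FL=W FR=W RL=S RR=S

after cmd 1 (t=25): FL=S FR=S RL=W RR=W
after cmd 2 (t=27): FL=S FR=S RL=W RR=W
after cmd 3 (t=31): FL=W FR=W RL=S RR=S
after cmd 4 (t=46): FL=S FR=S RL=W RR=W
after cmd 5 (t=56): FL=W FR=W RL=S RR=S


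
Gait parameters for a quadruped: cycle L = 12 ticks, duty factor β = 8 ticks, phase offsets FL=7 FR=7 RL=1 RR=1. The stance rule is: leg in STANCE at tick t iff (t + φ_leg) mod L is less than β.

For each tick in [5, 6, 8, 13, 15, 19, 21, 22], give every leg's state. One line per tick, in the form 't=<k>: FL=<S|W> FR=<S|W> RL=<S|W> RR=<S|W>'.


t=5: FL=S FR=S RL=S RR=S
t=6: FL=S FR=S RL=S RR=S
t=8: FL=S FR=S RL=W RR=W
t=13: FL=W FR=W RL=S RR=S
t=15: FL=W FR=W RL=S RR=S
t=19: FL=S FR=S RL=W RR=W
t=21: FL=S FR=S RL=W RR=W
t=22: FL=S FR=S RL=W RR=W

t=5: phase=(0,0,6,6) vs β=8 → FL=S FR=S RL=S RR=S
t=6: phase=(1,1,7,7) vs β=8 → FL=S FR=S RL=S RR=S
t=8: phase=(3,3,9,9) vs β=8 → FL=S FR=S RL=W RR=W
t=13: phase=(8,8,2,2) vs β=8 → FL=W FR=W RL=S RR=S
t=15: phase=(10,10,4,4) vs β=8 → FL=W FR=W RL=S RR=S
t=19: phase=(2,2,8,8) vs β=8 → FL=S FR=S RL=W RR=W
t=21: phase=(4,4,10,10) vs β=8 → FL=S FR=S RL=W RR=W
t=22: phase=(5,5,11,11) vs β=8 → FL=S FR=S RL=W RR=W
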